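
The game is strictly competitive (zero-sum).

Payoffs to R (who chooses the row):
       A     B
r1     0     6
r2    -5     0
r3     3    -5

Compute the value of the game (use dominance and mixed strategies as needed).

Row r2 is strictly dominated by row r1, so R never plays it.
The remaining 2×2 game on (r1, r3) × (A, B) has no saddle point. Let R play r1 with probability p; indifference gives 3(1−p) = 6p − 5(1−p), so p = 4/7.
Similarly C's optimal q on A is 11/14, and the value is 0·(11/14) + (6)·(3/14) = 9/7.

9/7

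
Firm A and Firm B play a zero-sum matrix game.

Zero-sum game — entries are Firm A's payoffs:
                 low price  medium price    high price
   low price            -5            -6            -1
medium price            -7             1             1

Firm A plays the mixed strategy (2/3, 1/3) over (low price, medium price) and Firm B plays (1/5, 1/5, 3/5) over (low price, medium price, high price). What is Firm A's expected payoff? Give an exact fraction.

-31/15

Against (1/5, 1/5, 3/5), each row's expected payoff is low price: -14/5; medium price: -3/5.
Taking the (2/3, 1/3)-weighted average: (2/3)·(-14/5) + (1/3)·(-3/5) = -31/15.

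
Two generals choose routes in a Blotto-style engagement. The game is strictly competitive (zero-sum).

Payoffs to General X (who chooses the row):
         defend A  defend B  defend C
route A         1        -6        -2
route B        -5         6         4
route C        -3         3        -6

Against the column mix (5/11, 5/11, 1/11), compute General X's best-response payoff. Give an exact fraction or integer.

route A: (1)·(5/11) + (-6)·(5/11) + (-2)·(1/11) = -27/11.
route B: (-5)·(5/11) + (6)·(5/11) + (4)·(1/11) = 9/11.
route C: (-3)·(5/11) + (3)·(5/11) + (-6)·(1/11) = -6/11.
The best pure response is route B with expected payoff 9/11.

9/11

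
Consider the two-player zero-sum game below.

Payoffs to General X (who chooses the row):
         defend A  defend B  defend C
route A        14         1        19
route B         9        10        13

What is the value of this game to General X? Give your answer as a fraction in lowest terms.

Column defend C is strictly dominated by defend A for General Y (it gives General X more in every row).
The remaining 2×2 game on (route A, route B) × (defend A, defend B) has no saddle point. Let General X play route A with probability p; indifference gives 14p + 9(1−p) = p + 10(1−p), so p = 1/14.
Similarly General Y's optimal q on defend A is 9/14, and the value is 14·(9/14) + (1)·(5/14) = 131/14.

131/14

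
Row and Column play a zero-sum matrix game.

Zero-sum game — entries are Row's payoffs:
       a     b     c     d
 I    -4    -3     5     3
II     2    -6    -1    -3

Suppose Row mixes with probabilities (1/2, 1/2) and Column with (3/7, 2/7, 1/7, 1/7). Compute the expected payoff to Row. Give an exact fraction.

-10/7

Against (3/7, 2/7, 1/7, 1/7), each row's expected payoff is I: -10/7; II: -10/7.
Taking the (1/2, 1/2)-weighted average: (1/2)·(-10/7) + (1/2)·(-10/7) = -10/7.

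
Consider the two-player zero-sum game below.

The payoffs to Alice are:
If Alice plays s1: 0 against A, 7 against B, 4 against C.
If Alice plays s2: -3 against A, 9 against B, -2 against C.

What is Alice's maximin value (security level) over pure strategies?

0

The worst-case payoff for each row is s1: 0, s2: -3.
The best of these is 0.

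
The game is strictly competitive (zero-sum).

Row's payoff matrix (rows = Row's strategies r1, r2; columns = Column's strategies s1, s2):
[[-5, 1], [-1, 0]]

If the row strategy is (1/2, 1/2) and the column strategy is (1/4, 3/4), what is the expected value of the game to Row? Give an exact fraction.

-3/8

Against (1/4, 3/4), each row's expected payoff is r1: -1/2; r2: -1/4.
Taking the (1/2, 1/2)-weighted average: (1/2)·(-1/2) + (1/2)·(-1/4) = -3/8.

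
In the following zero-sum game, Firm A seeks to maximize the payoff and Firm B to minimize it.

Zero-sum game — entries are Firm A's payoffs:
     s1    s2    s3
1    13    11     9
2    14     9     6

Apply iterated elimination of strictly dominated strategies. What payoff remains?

9

Column s1 is strictly dominated by s2 for Firm B (11<13, 9<14); eliminate s1.
Row 2 is strictly dominated by row 1 (11>9, 9>6); eliminate 2.
Column s2 is strictly dominated by s3 for Firm B (9<11); eliminate s2.
Only (1, s3) remains, with payoff 9.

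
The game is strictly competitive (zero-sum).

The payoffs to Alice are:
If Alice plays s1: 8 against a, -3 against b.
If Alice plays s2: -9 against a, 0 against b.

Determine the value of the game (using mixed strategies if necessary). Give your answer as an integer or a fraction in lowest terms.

Row minima are -3 and -9, so Alice's maximin is -3; column maxima are 8 and 0, so Bob's minimax is 0. These differ, so the equilibrium is in mixed strategies.
Let Alice play s1 with probability p. Bob is indifferent when 8p − 9(1−p) = −3p, giving p = 9/20.
Let Bob play a with probability q. Alice is indifferent when 8q − 3(1−q) = −9q, giving q = 3/20.
The value is 8·(3/20) + (-3)·(17/20) = -27/20.

-27/20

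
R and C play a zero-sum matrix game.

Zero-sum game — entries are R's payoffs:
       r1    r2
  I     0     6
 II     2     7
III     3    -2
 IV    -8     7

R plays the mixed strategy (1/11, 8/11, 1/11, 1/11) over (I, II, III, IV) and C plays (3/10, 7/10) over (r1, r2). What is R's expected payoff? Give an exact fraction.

Against (3/10, 7/10), each row's expected payoff is I: 21/5; II: 11/2; III: -1/2; IV: 5/2.
Taking the (1/11, 8/11, 1/11, 1/11)-weighted average: (1/11)·(21/5) + (8/11)·(11/2) + (1/11)·(-1/2) + (1/11)·(5/2) = 251/55.

251/55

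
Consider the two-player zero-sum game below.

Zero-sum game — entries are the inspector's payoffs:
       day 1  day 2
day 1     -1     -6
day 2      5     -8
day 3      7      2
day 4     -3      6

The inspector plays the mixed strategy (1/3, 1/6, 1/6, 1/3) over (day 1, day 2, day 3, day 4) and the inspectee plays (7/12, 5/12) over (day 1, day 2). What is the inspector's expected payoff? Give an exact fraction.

-1/36

Against (7/12, 5/12), each row's expected payoff is day 1: -37/12; day 2: -5/12; day 3: 59/12; day 4: 3/4.
Taking the (1/3, 1/6, 1/6, 1/3)-weighted average: (1/3)·(-37/12) + (1/6)·(-5/12) + (1/6)·(59/12) + (1/3)·(3/4) = -1/36.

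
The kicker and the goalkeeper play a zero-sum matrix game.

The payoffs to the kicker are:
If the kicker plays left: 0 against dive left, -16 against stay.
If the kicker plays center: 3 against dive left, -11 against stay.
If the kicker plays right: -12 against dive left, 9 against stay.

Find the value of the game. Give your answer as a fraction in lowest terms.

-3

Row left is strictly dominated by row center, so the kicker never plays it.
The remaining 2×2 game on (center, right) × (dive left, stay) has no saddle point. Let the kicker play center with probability p; indifference gives 3p − 12(1−p) = −11p + 9(1−p), so p = 3/5.
Similarly the goalkeeper's optimal q on dive left is 4/7, and the value is 3·(4/7) + (-11)·(3/7) = -3.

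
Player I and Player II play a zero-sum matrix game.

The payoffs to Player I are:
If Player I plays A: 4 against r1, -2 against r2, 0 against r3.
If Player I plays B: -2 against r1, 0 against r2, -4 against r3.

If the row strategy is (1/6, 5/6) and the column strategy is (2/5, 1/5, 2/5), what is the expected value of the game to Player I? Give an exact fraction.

-9/5

Against (2/5, 1/5, 2/5), each row's expected payoff is A: 6/5; B: -12/5.
Taking the (1/6, 5/6)-weighted average: (1/6)·(6/5) + (5/6)·(-12/5) = -9/5.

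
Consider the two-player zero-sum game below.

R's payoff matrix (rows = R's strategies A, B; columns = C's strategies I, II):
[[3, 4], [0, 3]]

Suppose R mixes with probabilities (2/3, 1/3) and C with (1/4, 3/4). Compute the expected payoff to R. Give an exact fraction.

Against (1/4, 3/4), each row's expected payoff is A: 15/4; B: 9/4.
Taking the (2/3, 1/3)-weighted average: (2/3)·(15/4) + (1/3)·(9/4) = 13/4.

13/4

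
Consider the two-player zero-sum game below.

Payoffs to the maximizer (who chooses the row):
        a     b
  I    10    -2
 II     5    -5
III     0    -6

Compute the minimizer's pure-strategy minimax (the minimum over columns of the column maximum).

The worst case (largest entry) in each column is a: 10, b: -2.
The best (smallest) of these is -2.

-2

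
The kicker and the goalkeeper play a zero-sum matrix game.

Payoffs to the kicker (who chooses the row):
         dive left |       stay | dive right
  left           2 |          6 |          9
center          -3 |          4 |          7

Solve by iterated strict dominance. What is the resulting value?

Row center is strictly dominated by row left (2>-3, 6>4, 9>7); eliminate center.
Column stay is strictly dominated by dive left for the goalkeeper (2<6); eliminate stay.
Column dive right is strictly dominated by dive left for the goalkeeper (2<9); eliminate dive right.
Only (left, dive left) remains, with payoff 2.

2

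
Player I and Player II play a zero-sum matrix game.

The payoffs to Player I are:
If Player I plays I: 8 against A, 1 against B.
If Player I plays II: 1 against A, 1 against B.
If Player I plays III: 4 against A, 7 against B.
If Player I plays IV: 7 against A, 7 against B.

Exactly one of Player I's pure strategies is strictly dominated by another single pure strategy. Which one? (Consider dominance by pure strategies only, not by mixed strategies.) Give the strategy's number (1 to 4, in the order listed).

Compare II with III: 4 > 1, 7 > 1.
So III strictly dominates II for Player I; II is strictly dominated.

2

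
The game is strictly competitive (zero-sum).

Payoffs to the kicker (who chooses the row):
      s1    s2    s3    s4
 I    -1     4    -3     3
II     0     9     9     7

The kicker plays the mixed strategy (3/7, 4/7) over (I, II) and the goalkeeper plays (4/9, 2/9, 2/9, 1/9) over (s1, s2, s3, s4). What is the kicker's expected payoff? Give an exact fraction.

Against (4/9, 2/9, 2/9, 1/9), each row's expected payoff is I: 1/9; II: 43/9.
Taking the (3/7, 4/7)-weighted average: (3/7)·(1/9) + (4/7)·(43/9) = 25/9.

25/9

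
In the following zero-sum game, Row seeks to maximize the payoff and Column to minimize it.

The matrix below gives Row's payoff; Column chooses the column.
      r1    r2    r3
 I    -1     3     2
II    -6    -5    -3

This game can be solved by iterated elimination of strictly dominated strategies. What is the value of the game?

-1

Column r2 is strictly dominated by r1 for Column (-1<3, -6<-5); eliminate r2.
Column r3 is strictly dominated by r1 for Column (-1<2, -6<-3); eliminate r3.
Row II is strictly dominated by row I (-1>-6); eliminate II.
Only (I, r1) remains, with payoff -1.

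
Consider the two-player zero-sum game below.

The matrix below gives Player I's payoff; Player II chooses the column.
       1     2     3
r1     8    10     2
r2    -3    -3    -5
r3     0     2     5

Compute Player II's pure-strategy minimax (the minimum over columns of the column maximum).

The worst case (largest entry) in each column is 1: 8, 2: 10, 3: 5.
The best (smallest) of these is 5.

5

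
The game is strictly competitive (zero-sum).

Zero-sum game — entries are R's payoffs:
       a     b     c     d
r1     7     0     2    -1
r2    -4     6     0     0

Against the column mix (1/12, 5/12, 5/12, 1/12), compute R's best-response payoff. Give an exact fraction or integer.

13/6

r1: (7)·(1/12) + (0)·(5/12) + (2)·(5/12) + (-1)·(1/12) = 4/3.
r2: (-4)·(1/12) + (6)·(5/12) + (0)·(5/12) + (0)·(1/12) = 13/6.
The best pure response is r2 with expected payoff 13/6.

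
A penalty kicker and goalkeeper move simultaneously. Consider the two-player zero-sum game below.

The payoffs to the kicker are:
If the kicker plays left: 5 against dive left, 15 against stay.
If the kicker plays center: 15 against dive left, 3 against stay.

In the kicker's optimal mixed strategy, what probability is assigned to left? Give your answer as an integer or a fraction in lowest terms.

Row minima are 5 and 3, so the kicker's maximin is 5; column maxima are 15 and 15, so the goalkeeper's minimax is 15. These differ, so the equilibrium is in mixed strategies.
Let the kicker play left with probability p. The goalkeeper is indifferent when 5p + 15(1−p) = 15p + 3(1−p), giving p = 6/11.

6/11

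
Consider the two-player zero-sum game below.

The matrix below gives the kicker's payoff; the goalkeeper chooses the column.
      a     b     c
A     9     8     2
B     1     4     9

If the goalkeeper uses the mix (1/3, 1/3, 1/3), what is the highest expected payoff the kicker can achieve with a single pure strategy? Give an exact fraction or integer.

19/3

A: (9)·(1/3) + (8)·(1/3) + (2)·(1/3) = 19/3.
B: (1)·(1/3) + (4)·(1/3) + (9)·(1/3) = 14/3.
The best pure response is A with expected payoff 19/3.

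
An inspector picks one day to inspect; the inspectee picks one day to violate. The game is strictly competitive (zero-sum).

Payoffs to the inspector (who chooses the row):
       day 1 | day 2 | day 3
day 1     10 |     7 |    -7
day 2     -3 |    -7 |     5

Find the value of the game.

Column day 1 is strictly dominated by day 2 for the inspectee (it gives the inspector more in every row).
The remaining 2×2 game on (day 1, day 2) × (day 2, day 3) has no saddle point. Let the inspector play day 1 with probability p; indifference gives 7p − 7(1−p) = −7p + 5(1−p), so p = 6/13.
Similarly the inspectee's optimal q on day 2 is 6/13, and the value is 7·(6/13) + (-7)·(7/13) = -7/13.

-7/13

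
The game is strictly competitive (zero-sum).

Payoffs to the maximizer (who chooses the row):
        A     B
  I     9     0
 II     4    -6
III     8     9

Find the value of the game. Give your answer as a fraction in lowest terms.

81/10

Row II is strictly dominated by row I, so the maximizer never plays it.
The remaining 2×2 game on (I, III) × (A, B) has no saddle point. Let the maximizer play I with probability p; indifference gives 9p + 8(1−p) = 9(1−p), so p = 1/10.
Similarly the minimizer's optimal q on A is 9/10, and the value is 9·(9/10) + (0)·(1/10) = 81/10.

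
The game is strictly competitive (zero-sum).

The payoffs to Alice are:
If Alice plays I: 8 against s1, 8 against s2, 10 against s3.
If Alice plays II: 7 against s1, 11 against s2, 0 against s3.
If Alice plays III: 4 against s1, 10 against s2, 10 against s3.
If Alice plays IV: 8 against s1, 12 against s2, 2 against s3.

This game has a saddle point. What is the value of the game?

8

Row minima: 8, 0, 4, 2 → Alice's maximin is 8.
Column maxima: 8, 12, 10 → Bob's minimax is 8.
They coincide at (I, s1), so the value is 8.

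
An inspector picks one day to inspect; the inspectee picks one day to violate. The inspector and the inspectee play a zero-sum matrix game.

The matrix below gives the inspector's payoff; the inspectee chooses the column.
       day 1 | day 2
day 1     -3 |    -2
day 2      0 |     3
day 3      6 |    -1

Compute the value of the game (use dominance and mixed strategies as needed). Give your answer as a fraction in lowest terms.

9/5

Row day 1 is strictly dominated by row day 2, so the inspector never plays it.
The remaining 2×2 game on (day 2, day 3) × (day 1, day 2) has no saddle point. Let the inspector play day 2 with probability p; indifference gives 6(1−p) = 3p − (1−p), so p = 7/10.
Similarly the inspectee's optimal q on day 1 is 2/5, and the value is 0·(2/5) + (3)·(3/5) = 9/5.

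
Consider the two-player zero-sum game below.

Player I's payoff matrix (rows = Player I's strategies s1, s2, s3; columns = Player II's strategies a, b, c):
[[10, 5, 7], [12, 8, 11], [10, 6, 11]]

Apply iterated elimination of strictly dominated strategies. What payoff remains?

8

Row s1 is strictly dominated by row s2 (12>10, 8>5, 11>7); eliminate s1.
Column a is strictly dominated by b for Player II (8<12, 6<10); eliminate a.
Column c is strictly dominated by b for Player II (8<11, 6<11); eliminate c.
Row s3 is strictly dominated by row s2 (8>6); eliminate s3.
Only (s2, b) remains, with payoff 8.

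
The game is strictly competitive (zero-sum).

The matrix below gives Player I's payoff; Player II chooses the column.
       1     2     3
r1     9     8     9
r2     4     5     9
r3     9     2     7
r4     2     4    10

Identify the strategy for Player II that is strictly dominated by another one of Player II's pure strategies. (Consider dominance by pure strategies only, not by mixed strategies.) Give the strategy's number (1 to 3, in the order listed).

Player II prefers columns that give Player I less. Compare 3 with 2: 8 < 9, 5 < 9, 2 < 7, 4 < 10.
So 2 strictly dominates 3 for Player II; 3 is strictly dominated.

3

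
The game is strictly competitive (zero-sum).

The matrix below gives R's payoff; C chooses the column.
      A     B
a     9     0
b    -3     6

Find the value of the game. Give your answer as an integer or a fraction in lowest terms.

Row minima are 0 and -3, so R's maximin is 0; column maxima are 9 and 6, so C's minimax is 6. These differ, so the equilibrium is in mixed strategies.
Let R play a with probability p. C is indifferent when 9p − 3(1−p) = 6(1−p), giving p = 1/2.
Let C play A with probability q. R is indifferent when 9q = −3q + 6(1−q), giving q = 1/3.
The value is 9·(1/3) + (0)·(2/3) = 3.

3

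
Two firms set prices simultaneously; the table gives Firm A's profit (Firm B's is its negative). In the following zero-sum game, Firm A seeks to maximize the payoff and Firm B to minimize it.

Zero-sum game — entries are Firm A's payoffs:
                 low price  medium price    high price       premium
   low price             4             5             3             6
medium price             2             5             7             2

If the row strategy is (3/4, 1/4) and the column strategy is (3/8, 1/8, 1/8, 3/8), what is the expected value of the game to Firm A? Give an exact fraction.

Against (3/8, 1/8, 1/8, 3/8), each row's expected payoff is low price: 19/4; medium price: 3.
Taking the (3/4, 1/4)-weighted average: (3/4)·(19/4) + (1/4)·(3) = 69/16.

69/16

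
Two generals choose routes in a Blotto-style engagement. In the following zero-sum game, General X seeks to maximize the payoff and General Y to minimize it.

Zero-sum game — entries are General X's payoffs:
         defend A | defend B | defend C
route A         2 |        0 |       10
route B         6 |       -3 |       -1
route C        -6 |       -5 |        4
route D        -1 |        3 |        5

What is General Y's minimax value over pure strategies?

3

The worst case (largest entry) in each column is defend A: 6, defend B: 3, defend C: 10.
The best (smallest) of these is 3.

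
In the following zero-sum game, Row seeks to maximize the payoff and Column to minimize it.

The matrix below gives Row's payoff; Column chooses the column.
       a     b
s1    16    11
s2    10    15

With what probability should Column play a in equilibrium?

2/5

Row minima are 11 and 10, so Row's maximin is 11; column maxima are 16 and 15, so Column's minimax is 15. These differ, so the equilibrium is in mixed strategies.
Let Column play a with probability q. Row is indifferent when 16q + 11(1−q) = 10q + 15(1−q), giving q = 2/5.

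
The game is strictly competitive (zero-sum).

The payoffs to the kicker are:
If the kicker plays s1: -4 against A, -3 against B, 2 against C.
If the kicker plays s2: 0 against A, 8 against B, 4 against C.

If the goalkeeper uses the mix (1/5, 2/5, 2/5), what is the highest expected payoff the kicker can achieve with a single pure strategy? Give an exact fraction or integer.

s1: (-4)·(1/5) + (-3)·(2/5) + (2)·(2/5) = -6/5.
s2: (0)·(1/5) + (8)·(2/5) + (4)·(2/5) = 24/5.
The best pure response is s2 with expected payoff 24/5.

24/5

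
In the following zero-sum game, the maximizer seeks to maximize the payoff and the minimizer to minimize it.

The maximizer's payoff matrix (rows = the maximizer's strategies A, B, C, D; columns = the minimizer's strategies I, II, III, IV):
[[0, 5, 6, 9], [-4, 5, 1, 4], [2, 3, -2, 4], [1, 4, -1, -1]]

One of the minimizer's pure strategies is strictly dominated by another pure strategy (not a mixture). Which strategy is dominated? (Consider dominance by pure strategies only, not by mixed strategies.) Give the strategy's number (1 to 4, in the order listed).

2

The minimizer prefers columns that give the maximizer less. Compare II with I: 0 < 5, -4 < 5, 2 < 3, 1 < 4.
So I strictly dominates II for the minimizer; II is strictly dominated.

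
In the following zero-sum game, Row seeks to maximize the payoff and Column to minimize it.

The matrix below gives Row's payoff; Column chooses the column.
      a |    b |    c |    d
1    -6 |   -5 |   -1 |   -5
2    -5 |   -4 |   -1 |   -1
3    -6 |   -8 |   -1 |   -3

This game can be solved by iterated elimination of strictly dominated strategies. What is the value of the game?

-5

Column d is strictly dominated by a for Column (-6<-5, -5<-1, -6<-3); eliminate d.
Column c is strictly dominated by a for Column (-6<-1, -5<-1, -6<-1); eliminate c.
Row 3 is strictly dominated by row 2 (-5>-6, -4>-8); eliminate 3.
Column b is strictly dominated by a for Column (-6<-5, -5<-4); eliminate b.
Row 1 is strictly dominated by row 2 (-5>-6); eliminate 1.
Only (2, a) remains, with payoff -5.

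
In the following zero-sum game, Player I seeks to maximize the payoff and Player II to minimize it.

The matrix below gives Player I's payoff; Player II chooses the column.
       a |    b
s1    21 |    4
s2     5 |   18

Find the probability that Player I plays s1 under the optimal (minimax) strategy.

Row minima are 4 and 5, so Player I's maximin is 5; column maxima are 21 and 18, so Player II's minimax is 18. These differ, so the equilibrium is in mixed strategies.
Let Player I play s1 with probability p. Player II is indifferent when 21p + 5(1−p) = 4p + 18(1−p), giving p = 13/30.

13/30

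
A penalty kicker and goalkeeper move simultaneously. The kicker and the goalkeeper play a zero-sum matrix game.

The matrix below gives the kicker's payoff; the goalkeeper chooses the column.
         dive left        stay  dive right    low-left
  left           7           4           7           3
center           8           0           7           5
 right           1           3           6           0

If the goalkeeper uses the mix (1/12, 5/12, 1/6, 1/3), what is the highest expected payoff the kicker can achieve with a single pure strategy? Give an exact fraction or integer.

53/12

left: (7)·(1/12) + (4)·(5/12) + (7)·(1/6) + (3)·(1/3) = 53/12.
center: (8)·(1/12) + (0)·(5/12) + (7)·(1/6) + (5)·(1/3) = 7/2.
right: (1)·(1/12) + (3)·(5/12) + (6)·(1/6) + (0)·(1/3) = 7/3.
The best pure response is left with expected payoff 53/12.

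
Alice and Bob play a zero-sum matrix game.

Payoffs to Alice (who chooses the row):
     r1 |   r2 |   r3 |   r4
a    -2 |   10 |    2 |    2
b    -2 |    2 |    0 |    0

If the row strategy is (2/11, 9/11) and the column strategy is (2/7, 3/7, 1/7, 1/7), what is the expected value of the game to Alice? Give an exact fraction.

78/77

Against (2/7, 3/7, 1/7, 1/7), each row's expected payoff is a: 30/7; b: 2/7.
Taking the (2/11, 9/11)-weighted average: (2/11)·(30/7) + (9/11)·(2/7) = 78/77.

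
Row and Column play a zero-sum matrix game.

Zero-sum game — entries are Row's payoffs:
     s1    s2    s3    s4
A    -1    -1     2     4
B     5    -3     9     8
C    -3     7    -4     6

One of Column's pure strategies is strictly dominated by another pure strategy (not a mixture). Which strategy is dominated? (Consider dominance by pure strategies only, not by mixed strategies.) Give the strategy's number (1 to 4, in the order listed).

Column prefers columns that give Row less. Compare s4 with s1: -1 < 4, 5 < 8, -3 < 6.
So s1 strictly dominates s4 for Column; s4 is strictly dominated.

4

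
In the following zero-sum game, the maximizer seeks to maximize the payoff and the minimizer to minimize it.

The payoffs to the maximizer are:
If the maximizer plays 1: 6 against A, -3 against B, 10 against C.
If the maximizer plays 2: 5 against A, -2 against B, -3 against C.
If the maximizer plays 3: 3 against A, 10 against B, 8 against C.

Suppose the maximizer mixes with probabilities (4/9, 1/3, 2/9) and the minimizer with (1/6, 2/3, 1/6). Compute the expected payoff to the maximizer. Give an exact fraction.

50/27

Against (1/6, 2/3, 1/6), each row's expected payoff is 1: 2/3; 2: -1; 3: 17/2.
Taking the (4/9, 1/3, 2/9)-weighted average: (4/9)·(2/3) + (1/3)·(-1) + (2/9)·(17/2) = 50/27.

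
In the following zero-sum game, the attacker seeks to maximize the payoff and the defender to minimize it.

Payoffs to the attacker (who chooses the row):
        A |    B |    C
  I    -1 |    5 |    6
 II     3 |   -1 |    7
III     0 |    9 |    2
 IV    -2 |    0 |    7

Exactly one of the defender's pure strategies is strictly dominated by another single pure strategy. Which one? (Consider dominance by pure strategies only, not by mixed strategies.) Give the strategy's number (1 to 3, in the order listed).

The defender prefers columns that give the attacker less. Compare C with A: -1 < 6, 3 < 7, 0 < 2, -2 < 7.
So A strictly dominates C for the defender; C is strictly dominated.

3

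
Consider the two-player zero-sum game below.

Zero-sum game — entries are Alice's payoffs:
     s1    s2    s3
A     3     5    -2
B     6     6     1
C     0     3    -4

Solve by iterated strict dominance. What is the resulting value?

Column s2 is strictly dominated by s3 for Bob (-2<5, 1<6, -4<3); eliminate s2.
Row C is strictly dominated by row A (3>0, -2>-4); eliminate C.
Row A is strictly dominated by row B (6>3, 1>-2); eliminate A.
Column s1 is strictly dominated by s3 for Bob (1<6); eliminate s1.
Only (B, s3) remains, with payoff 1.

1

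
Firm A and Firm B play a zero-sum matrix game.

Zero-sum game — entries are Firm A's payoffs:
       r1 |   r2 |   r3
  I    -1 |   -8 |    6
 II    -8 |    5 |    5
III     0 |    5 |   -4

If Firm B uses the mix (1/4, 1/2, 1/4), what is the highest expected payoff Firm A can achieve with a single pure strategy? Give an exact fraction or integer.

I: (-1)·(1/4) + (-8)·(1/2) + (6)·(1/4) = -11/4.
II: (-8)·(1/4) + (5)·(1/2) + (5)·(1/4) = 7/4.
III: (0)·(1/4) + (5)·(1/2) + (-4)·(1/4) = 3/2.
The best pure response is II with expected payoff 7/4.

7/4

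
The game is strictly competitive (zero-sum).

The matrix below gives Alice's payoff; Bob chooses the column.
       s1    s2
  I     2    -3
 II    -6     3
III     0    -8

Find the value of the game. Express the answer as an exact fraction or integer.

-6/7

Row III is strictly dominated by row I, so Alice never plays it.
The remaining 2×2 game on (I, II) × (s1, s2) has no saddle point. Let Alice play I with probability p; indifference gives 2p − 6(1−p) = −3p + 3(1−p), so p = 9/14.
Similarly Bob's optimal q on s1 is 3/7, and the value is 2·(3/7) + (-3)·(4/7) = -6/7.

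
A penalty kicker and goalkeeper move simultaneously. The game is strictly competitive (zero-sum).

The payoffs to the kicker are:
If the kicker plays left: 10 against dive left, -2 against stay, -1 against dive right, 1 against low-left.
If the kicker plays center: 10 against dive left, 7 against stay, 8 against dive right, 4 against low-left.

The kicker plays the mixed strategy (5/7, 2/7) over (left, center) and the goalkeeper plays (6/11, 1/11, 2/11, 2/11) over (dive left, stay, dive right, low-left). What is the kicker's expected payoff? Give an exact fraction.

472/77

Against (6/11, 1/11, 2/11, 2/11), each row's expected payoff is left: 58/11; center: 91/11.
Taking the (5/7, 2/7)-weighted average: (5/7)·(58/11) + (2/7)·(91/11) = 472/77.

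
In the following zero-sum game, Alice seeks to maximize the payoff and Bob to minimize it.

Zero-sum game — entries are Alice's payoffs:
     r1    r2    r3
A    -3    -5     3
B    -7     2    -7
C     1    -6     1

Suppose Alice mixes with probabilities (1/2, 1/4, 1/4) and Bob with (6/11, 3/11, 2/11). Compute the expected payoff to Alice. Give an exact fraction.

Against (6/11, 3/11, 2/11), each row's expected payoff is A: -27/11; B: -50/11; C: -10/11.
Taking the (1/2, 1/4, 1/4)-weighted average: (1/2)·(-27/11) + (1/4)·(-50/11) + (1/4)·(-10/11) = -57/22.

-57/22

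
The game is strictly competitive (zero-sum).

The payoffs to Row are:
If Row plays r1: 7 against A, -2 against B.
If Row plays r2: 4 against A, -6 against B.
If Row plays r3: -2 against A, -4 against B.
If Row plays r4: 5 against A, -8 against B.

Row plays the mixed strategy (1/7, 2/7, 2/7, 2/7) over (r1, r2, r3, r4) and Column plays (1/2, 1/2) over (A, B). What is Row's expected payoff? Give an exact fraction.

-17/14

Against (1/2, 1/2), each row's expected payoff is r1: 5/2; r2: -1; r3: -3; r4: -3/2.
Taking the (1/7, 2/7, 2/7, 2/7)-weighted average: (1/7)·(5/2) + (2/7)·(-1) + (2/7)·(-3) + (2/7)·(-3/2) = -17/14.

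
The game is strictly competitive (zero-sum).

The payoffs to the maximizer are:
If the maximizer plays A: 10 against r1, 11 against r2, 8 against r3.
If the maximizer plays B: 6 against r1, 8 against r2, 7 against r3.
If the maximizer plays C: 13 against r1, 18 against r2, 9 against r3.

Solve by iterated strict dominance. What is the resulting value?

9

Column r2 is strictly dominated by r1 for the minimizer (10<11, 6<8, 13<18); eliminate r2.
Row B is strictly dominated by row A (10>6, 8>7); eliminate B.
Column r1 is strictly dominated by r3 for the minimizer (8<10, 9<13); eliminate r1.
Row A is strictly dominated by row C (9>8); eliminate A.
Only (C, r3) remains, with payoff 9.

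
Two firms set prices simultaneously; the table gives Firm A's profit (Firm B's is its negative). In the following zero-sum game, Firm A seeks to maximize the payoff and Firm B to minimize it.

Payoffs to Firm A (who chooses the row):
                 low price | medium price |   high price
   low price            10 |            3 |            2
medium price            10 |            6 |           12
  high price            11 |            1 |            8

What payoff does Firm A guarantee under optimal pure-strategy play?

6

Row minima: 2, 6, 1 → Firm A's maximin is 6.
Column maxima: 11, 6, 12 → Firm B's minimax is 6.
They coincide at (medium price, medium price), so the value is 6.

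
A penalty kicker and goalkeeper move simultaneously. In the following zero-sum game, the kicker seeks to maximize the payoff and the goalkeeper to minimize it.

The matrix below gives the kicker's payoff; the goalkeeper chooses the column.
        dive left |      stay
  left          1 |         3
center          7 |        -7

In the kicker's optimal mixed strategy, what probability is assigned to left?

Row minima are 1 and -7, so the kicker's maximin is 1; column maxima are 7 and 3, so the goalkeeper's minimax is 3. These differ, so the equilibrium is in mixed strategies.
Let the kicker play left with probability p. The goalkeeper is indifferent when p + 7(1−p) = 3p − 7(1−p), giving p = 7/8.

7/8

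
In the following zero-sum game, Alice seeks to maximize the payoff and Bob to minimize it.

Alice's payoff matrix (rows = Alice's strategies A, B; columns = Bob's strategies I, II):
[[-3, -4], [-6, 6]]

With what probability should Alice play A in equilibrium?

12/13

Row minima are -4 and -6, so Alice's maximin is -4; column maxima are -3 and 6, so Bob's minimax is -3. These differ, so the equilibrium is in mixed strategies.
Let Alice play A with probability p. Bob is indifferent when −3p − 6(1−p) = −4p + 6(1−p), giving p = 12/13.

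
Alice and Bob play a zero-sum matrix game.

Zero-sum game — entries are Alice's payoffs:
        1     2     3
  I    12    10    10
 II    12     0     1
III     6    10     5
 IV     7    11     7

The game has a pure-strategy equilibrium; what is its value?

Row minima: 10, 0, 5, 7 → Alice's maximin is 10.
Column maxima: 12, 11, 10 → Bob's minimax is 10.
They coincide at (I, 3), so the value is 10.

10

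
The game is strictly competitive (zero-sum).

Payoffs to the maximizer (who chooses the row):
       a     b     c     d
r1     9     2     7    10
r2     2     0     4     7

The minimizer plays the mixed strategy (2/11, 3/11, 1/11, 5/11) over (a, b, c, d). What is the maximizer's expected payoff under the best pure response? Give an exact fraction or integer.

r1: (9)·(2/11) + (2)·(3/11) + (7)·(1/11) + (10)·(5/11) = 81/11.
r2: (2)·(2/11) + (0)·(3/11) + (4)·(1/11) + (7)·(5/11) = 43/11.
The best pure response is r1 with expected payoff 81/11.

81/11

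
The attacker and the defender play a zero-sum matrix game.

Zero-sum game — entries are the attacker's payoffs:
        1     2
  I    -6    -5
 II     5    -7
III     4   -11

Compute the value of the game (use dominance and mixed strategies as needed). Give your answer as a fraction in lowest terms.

Row III is strictly dominated by row II, so the attacker never plays it.
The remaining 2×2 game on (I, II) × (1, 2) has no saddle point. Let the attacker play I with probability p; indifference gives −6p + 5(1−p) = −5p − 7(1−p), so p = 12/13.
Similarly the defender's optimal q on 1 is 2/13, and the value is -6·(2/13) + (-5)·(11/13) = -67/13.

-67/13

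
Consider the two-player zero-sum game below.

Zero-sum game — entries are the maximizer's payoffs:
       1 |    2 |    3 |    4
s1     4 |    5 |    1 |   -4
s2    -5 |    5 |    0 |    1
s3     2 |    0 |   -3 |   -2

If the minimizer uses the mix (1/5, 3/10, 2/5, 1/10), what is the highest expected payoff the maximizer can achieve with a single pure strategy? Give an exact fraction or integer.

23/10

s1: (4)·(1/5) + (5)·(3/10) + (1)·(2/5) + (-4)·(1/10) = 23/10.
s2: (-5)·(1/5) + (5)·(3/10) + (0)·(2/5) + (1)·(1/10) = 3/5.
s3: (2)·(1/5) + (0)·(3/10) + (-3)·(2/5) + (-2)·(1/10) = -1.
The best pure response is s1 with expected payoff 23/10.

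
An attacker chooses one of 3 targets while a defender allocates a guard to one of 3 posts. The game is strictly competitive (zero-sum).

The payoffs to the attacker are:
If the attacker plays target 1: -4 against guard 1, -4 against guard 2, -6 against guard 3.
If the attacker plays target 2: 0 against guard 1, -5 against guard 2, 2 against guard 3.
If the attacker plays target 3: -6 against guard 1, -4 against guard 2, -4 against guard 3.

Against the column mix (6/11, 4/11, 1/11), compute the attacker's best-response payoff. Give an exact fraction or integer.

target 1: (-4)·(6/11) + (-4)·(4/11) + (-6)·(1/11) = -46/11.
target 2: (0)·(6/11) + (-5)·(4/11) + (2)·(1/11) = -18/11.
target 3: (-6)·(6/11) + (-4)·(4/11) + (-4)·(1/11) = -56/11.
The best pure response is target 2 with expected payoff -18/11.

-18/11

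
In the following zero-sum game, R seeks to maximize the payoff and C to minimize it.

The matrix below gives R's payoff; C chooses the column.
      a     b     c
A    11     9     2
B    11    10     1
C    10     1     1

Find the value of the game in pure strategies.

2

Row minima: 2, 1, 1 → R's maximin is 2.
Column maxima: 11, 10, 2 → C's minimax is 2.
They coincide at (A, c), so the value is 2.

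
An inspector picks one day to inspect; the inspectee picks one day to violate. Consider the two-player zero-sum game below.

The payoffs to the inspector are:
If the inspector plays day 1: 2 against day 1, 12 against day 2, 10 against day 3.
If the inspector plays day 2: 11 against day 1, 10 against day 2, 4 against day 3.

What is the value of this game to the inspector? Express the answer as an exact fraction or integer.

34/5

Column day 2 is strictly dominated by day 3 for the inspectee (it gives the inspector more in every row).
The remaining 2×2 game on (day 1, day 2) × (day 1, day 3) has no saddle point. Let the inspector play day 1 with probability p; indifference gives 2p + 11(1−p) = 10p + 4(1−p), so p = 7/15.
Similarly the inspectee's optimal q on day 1 is 2/5, and the value is 2·(2/5) + (10)·(3/5) = 34/5.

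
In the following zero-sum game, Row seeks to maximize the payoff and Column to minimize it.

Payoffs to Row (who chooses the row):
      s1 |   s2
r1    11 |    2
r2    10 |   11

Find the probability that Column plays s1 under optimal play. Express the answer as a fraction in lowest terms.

Row minima are 2 and 10, so Row's maximin is 10; column maxima are 11 and 11, so Column's minimax is 11. These differ, so the equilibrium is in mixed strategies.
Let Column play s1 with probability q. Row is indifferent when 11q + 2(1−q) = 10q + 11(1−q), giving q = 9/10.

9/10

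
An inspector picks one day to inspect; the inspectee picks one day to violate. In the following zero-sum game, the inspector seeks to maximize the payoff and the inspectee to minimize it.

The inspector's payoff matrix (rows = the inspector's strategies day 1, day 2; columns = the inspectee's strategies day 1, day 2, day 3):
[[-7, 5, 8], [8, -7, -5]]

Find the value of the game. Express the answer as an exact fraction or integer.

-1/3

Column day 3 is strictly dominated by day 2 for the inspectee (it gives the inspector more in every row).
The remaining 2×2 game on (day 1, day 2) × (day 1, day 2) has no saddle point. Let the inspector play day 1 with probability p; indifference gives −7p + 8(1−p) = 5p − 7(1−p), so p = 5/9.
Similarly the inspectee's optimal q on day 1 is 4/9, and the value is -7·(4/9) + (5)·(5/9) = -1/3.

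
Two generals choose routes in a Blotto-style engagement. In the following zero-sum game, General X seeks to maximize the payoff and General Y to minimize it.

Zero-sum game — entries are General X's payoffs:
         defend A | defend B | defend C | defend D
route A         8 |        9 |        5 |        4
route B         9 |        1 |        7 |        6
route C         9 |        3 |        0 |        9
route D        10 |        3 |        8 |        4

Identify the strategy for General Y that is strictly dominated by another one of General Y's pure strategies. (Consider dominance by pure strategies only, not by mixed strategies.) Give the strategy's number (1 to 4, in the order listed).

General Y prefers columns that give General X less. Compare defend A with defend C: 5 < 8, 7 < 9, 0 < 9, 8 < 10.
So defend C strictly dominates defend A for General Y; defend A is strictly dominated.

1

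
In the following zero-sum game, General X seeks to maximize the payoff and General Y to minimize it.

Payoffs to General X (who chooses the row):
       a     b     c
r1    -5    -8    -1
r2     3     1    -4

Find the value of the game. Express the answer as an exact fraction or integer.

-11/4

Column a is strictly dominated by b for General Y (it gives General X more in every row).
The remaining 2×2 game on (r1, r2) × (b, c) has no saddle point. Let General X play r1 with probability p; indifference gives −8p + (1−p) = −p − 4(1−p), so p = 5/12.
Similarly General Y's optimal q on b is 1/4, and the value is -8·(1/4) + (-1)·(3/4) = -11/4.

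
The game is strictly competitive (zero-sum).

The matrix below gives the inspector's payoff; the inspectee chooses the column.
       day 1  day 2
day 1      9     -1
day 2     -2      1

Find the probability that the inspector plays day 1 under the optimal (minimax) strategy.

3/13

Row minima are -1 and -2, so the inspector's maximin is -1; column maxima are 9 and 1, so the inspectee's minimax is 1. These differ, so the equilibrium is in mixed strategies.
Let the inspector play day 1 with probability p. The inspectee is indifferent when 9p − 2(1−p) = −p + (1−p), giving p = 3/13.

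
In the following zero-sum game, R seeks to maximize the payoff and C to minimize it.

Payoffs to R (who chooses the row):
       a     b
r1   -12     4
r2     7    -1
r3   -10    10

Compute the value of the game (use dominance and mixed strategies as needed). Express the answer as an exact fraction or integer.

15/7

Row r1 is strictly dominated by row r3, so R never plays it.
The remaining 2×2 game on (r2, r3) × (a, b) has no saddle point. Let R play r2 with probability p; indifference gives 7p − 10(1−p) = −p + 10(1−p), so p = 5/7.
Similarly C's optimal q on a is 11/28, and the value is 7·(11/28) + (-1)·(17/28) = 15/7.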